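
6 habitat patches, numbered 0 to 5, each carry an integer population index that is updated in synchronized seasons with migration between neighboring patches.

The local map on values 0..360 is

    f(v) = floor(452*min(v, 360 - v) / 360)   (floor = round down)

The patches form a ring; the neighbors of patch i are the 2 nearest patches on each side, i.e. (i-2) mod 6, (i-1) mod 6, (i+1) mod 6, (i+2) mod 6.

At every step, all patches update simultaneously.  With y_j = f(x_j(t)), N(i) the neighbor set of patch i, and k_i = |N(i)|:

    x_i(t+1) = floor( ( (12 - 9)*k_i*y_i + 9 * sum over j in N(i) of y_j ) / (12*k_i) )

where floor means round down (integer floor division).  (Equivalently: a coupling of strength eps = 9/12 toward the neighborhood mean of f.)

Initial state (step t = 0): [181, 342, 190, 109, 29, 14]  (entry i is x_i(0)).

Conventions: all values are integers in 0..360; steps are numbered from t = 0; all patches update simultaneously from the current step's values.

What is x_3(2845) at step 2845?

Answer: x_3(2845) = 170
Key observation: The state at step 8, [222, 222, 222, 222, 222, 222], reappears at step 20: the system is in a cycle of period 12 from step 8 on.  Therefore the state at step 2845 equals the state at step 8 + ((2845 - 8) mod 12) = 13, which is [170, 170, 170, 170, 170, 170].

Derivation:
t=0: [181, 342, 190, 109, 29, 14]
t=1: [110, 116, 131, 88, 119, 82]
t=2: [139, 132, 142, 132, 133, 127]
t=3: [168, 168, 170, 166, 168, 165]
t=4: [210, 209, 210, 209, 209, 208]
t=5: [188, 188, 188, 189, 188, 189]
t=6: [214, 214, 214, 214, 214, 214]
t=7: [183, 183, 183, 183, 183, 183]
t=8: [222, 222, 222, 222, 222, 222]
t=9: [173, 173, 173, 173, 173, 173]
t=10: [217, 217, 217, 217, 217, 217]
t=11: [179, 179, 179, 179, 179, 179]
t=12: [224, 224, 224, 224, 224, 224]
t=13: [170, 170, 170, 170, 170, 170]
t=14: [213, 213, 213, 213, 213, 213]
t=15: [184, 184, 184, 184, 184, 184]
t=16: [220, 220, 220, 220, 220, 220]
t=17: [175, 175, 175, 175, 175, 175]
t=18: [219, 219, 219, 219, 219, 219]
t=19: [177, 177, 177, 177, 177, 177]
t=20: [222, 222, 222, 222, 222, 222]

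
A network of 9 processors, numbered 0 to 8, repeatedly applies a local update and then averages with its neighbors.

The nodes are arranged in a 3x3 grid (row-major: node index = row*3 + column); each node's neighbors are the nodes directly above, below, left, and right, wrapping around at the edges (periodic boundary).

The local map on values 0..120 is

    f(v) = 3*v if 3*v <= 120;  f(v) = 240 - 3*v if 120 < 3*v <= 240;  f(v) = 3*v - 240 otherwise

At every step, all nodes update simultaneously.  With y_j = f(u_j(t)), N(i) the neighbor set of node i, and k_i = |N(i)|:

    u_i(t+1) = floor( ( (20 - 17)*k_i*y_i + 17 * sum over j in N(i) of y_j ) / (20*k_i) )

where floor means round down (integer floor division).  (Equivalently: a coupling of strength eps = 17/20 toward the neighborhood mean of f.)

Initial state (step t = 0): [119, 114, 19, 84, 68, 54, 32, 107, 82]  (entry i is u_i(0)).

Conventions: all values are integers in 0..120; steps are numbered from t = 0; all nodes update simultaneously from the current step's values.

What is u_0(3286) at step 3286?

Simulating step by step:
t=0: [119, 114, 19, 84, 68, 54, 32, 107, 82]
t=1: [74, 77, 72, 71, 63, 35, 60, 63, 67]
t=2: [28, 31, 39, 53, 48, 45, 37, 41, 56]
t=3: [98, 101, 92, 96, 98, 93, 91, 96, 106]
t=4: [46, 50, 55, 45, 50, 51, 53, 55, 44]
t=5: [89, 86, 93, 92, 89, 93, 95, 89, 83]
t=6: [33, 28, 25, 34, 29, 29, 27, 25, 33]
t=7: [87, 84, 89, 90, 87, 90, 91, 85, 82]
t=8: [24, 19, 18, 26, 21, 22, 20, 17, 23]
t=9: [63, 59, 64, 67, 63, 66, 66, 60, 59]
t=10: [48, 54, 53, 45, 51, 49, 51, 55, 50]
t=11: [88, 83, 88, 92, 87, 91, 90, 83, 84]
t=12: [24, 17, 20, 28, 21, 24, 21, 16, 22]
t=13: [65, 59, 64, 69, 63, 68, 66, 58, 61]
t=14: [46, 54, 49, 41, 49, 45, 49, 55, 49]
t=15: [96, 88, 94, 101, 93, 99, 96, 87, 91]
t=16: [44, 35, 40, 50, 40, 46, 42, 33, 40]
t=17: [107, 110, 110, 107, 102, 110, 105, 112, 110]
t=18: [83, 84, 88, 78, 85, 82, 85, 82, 88]
t=19: [13, 13, 14, 10, 8, 15, 11, 14, 14]
t=20: [36, 37, 41, 34, 36, 36, 37, 35, 40]
t=21: [109, 109, 112, 107, 106, 111, 109, 111, 111]
t=22: [87, 88, 90, 85, 86, 87, 88, 87, 92]
t=23: [22, 22, 26, 20, 19, 24, 23, 24, 25]
t=24: [67, 67, 70, 65, 65, 68, 68, 67, 73]
t=25: [37, 38, 33, 39, 40, 35, 36, 35, 33]
t=26: [109, 109, 106, 111, 111, 108, 108, 109, 103]
t=27: [85, 86, 81, 87, 88, 83, 84, 83, 81]
t=28: [13, 13, 10, 15, 15, 12, 12, 13, 7]
t=29: [37, 38, 33, 39, 40, 35, 36, 35, 33]

Answer: u_0(3286) = 109
Key observation: The state at step 25, [37, 38, 33, 39, 40, 35, 36, 35, 33], reappears at step 29: the system is in a cycle of period 4 from step 25 on.  Therefore the state at step 3286 equals the state at step 25 + ((3286 - 25) mod 4) = 26, which is [109, 109, 106, 111, 111, 108, 108, 109, 103].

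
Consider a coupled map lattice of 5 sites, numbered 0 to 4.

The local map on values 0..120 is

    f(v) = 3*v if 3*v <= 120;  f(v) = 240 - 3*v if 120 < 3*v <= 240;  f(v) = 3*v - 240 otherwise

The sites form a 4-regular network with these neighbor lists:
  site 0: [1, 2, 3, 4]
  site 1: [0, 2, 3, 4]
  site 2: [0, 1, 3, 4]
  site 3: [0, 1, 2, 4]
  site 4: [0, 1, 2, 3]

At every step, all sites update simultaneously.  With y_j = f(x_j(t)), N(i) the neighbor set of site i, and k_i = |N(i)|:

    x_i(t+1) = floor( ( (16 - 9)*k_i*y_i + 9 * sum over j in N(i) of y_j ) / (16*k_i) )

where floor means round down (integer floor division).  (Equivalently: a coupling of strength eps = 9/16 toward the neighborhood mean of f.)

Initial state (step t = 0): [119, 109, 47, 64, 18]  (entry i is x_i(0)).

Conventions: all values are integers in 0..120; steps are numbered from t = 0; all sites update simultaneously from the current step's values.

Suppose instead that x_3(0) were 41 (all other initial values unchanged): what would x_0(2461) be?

Answer: x_0(2461) = 8
Key observation: The state at step 13, [8, 11, 11, 8, 9], reappears at step 17: the system is in a cycle of period 4 from step 13 on.  Therefore the state at step 2461 equals the state at step 13 + ((2461 - 13) mod 4) = 13, which is [8, 11, 11, 8, 9].

Derivation:
t=0: [119, 109, 47, 41, 18]
t=1: [101, 92, 96, 101, 82]
t=2: [49, 41, 44, 49, 32]
t=3: [98, 106, 103, 98, 99]
t=4: [59, 67, 64, 59, 60]
t=5: [57, 49, 52, 57, 56]
t=6: [74, 82, 79, 74, 75]
t=7: [13, 10, 9, 13, 12]
t=8: [35, 32, 32, 35, 34]
t=9: [102, 99, 99, 102, 101]
t=10: [63, 60, 60, 63, 62]
t=11: [53, 56, 56, 53, 54]
t=12: [78, 75, 75, 78, 77]
t=13: [8, 11, 11, 8, 9]
t=14: [26, 29, 29, 26, 27]
t=15: [80, 83, 83, 80, 81]
t=16: [2, 5, 5, 2, 3]
t=17: [8, 11, 11, 8, 9]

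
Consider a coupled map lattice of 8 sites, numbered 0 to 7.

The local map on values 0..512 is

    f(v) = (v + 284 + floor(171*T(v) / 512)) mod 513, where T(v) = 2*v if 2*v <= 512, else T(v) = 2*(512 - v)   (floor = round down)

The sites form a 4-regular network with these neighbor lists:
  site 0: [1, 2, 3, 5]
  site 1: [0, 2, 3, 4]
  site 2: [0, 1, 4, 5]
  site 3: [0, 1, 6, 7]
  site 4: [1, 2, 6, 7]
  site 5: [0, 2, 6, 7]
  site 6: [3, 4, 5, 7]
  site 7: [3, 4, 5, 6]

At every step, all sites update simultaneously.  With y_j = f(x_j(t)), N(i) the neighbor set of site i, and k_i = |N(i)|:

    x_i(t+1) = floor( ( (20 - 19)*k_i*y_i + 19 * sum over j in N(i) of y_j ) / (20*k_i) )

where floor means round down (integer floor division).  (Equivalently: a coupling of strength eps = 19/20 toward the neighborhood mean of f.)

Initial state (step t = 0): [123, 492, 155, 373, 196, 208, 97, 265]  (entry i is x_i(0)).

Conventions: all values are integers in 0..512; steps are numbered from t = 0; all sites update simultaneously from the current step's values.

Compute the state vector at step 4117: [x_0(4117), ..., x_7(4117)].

Answer: [104, 104, 104, 104, 104, 104, 104, 104]
Key observation: The state at step 40, [200, 200, 200, 200, 200, 200, 200, 200], reappears at step 44: the system is in a cycle of period 4 from step 40 on.  Therefore the state at step 4117 equals the state at step 40 + ((4117 - 40) mod 4) = 41, which is [104, 104, 104, 104, 104, 104, 104, 104].

Derivation:
t=0: [123, 492, 155, 373, 196, 208, 97, 265]
t=1: [180, 215, 233, 346, 230, 282, 176, 222]
t=2: [174, 151, 140, 107, 124, 113, 176, 161]
t=3: [231, 242, 248, 67, 55, 63, 350, 355]
t=4: [279, 272, 269, 207, 212, 209, 341, 341]
t=5: [162, 163, 164, 210, 209, 209, 150, 150]
t=6: [79, 79, 78, 35, 36, 36, 91, 91]
t=7: [380, 380, 381, 420, 420, 420, 369, 369]
t=8: [245, 245, 245, 237, 237, 237, 247, 247]
t=9: [172, 172, 172, 179, 179, 179, 170, 170]
t=10: [62, 62, 62, 56, 56, 56, 64, 64]
t=11: [382, 382, 382, 387, 387, 387, 380, 380]
t=12: [239, 239, 239, 239, 239, 239, 240, 240]
t=13: [169, 169, 169, 169, 169, 169, 169, 169]
t=14: [52, 52, 52, 52, 52, 52, 52, 52]
t=15: [370, 370, 370, 370, 370, 370, 370, 370]
t=16: [235, 235, 235, 235, 235, 235, 235, 235]
t=17: [162, 162, 162, 162, 162, 162, 162, 162]
t=18: [41, 41, 41, 41, 41, 41, 41, 41]
t=19: [352, 352, 352, 352, 352, 352, 352, 352]
t=20: [229, 229, 229, 229, 229, 229, 229, 229]
t=21: [152, 152, 152, 152, 152, 152, 152, 152]
t=22: [24, 24, 24, 24, 24, 24, 24, 24]
t=23: [324, 324, 324, 324, 324, 324, 324, 324]
t=24: [220, 220, 220, 220, 220, 220, 220, 220]
t=25: [137, 137, 137, 137, 137, 137, 137, 137]
t=26: [512, 512, 512, 512, 512, 512, 512, 512]
t=27: [283, 283, 283, 283, 283, 283, 283, 283]
t=28: [206, 206, 206, 206, 206, 206, 206, 206]
t=29: [114, 114, 114, 114, 114, 114, 114, 114]
t=30: [474, 474, 474, 474, 474, 474, 474, 474]
t=31: [270, 270, 270, 270, 270, 270, 270, 270]
t=32: [202, 202, 202, 202, 202, 202, 202, 202]
t=33: [107, 107, 107, 107, 107, 107, 107, 107]
t=34: [462, 462, 462, 462, 462, 462, 462, 462]
t=35: [266, 266, 266, 266, 266, 266, 266, 266]
t=36: [201, 201, 201, 201, 201, 201, 201, 201]
t=37: [106, 106, 106, 106, 106, 106, 106, 106]
t=38: [460, 460, 460, 460, 460, 460, 460, 460]
t=39: [265, 265, 265, 265, 265, 265, 265, 265]
t=40: [200, 200, 200, 200, 200, 200, 200, 200]
t=41: [104, 104, 104, 104, 104, 104, 104, 104]
t=42: [457, 457, 457, 457, 457, 457, 457, 457]
t=43: [264, 264, 264, 264, 264, 264, 264, 264]
t=44: [200, 200, 200, 200, 200, 200, 200, 200]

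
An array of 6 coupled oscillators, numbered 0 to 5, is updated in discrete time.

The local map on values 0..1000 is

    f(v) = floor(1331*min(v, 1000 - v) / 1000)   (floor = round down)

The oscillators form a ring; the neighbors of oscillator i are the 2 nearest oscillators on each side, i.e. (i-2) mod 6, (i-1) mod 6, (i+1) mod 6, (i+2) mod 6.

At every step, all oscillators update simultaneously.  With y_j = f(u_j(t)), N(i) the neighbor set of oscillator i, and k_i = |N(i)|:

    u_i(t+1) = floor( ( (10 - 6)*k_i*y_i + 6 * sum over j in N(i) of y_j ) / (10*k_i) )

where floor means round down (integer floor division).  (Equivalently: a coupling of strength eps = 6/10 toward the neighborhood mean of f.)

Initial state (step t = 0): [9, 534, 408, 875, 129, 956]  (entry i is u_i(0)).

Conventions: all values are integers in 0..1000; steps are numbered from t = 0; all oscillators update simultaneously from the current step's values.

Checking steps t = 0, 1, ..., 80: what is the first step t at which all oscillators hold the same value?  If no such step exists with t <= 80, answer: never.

Answer: 10
Key observation: Synchronization is absorbing here: once all oscillators are equal they stay equal, and step 10 is the first all-equal step.

Derivation:
t=0: [9, 534, 408, 875, 129, 956]  (not all equal)
t=1: [213, 364, 362, 275, 185, 168]  (not all equal)
t=2: [328, 396, 399, 361, 301, 296]  (not all equal)
t=3: [452, 486, 488, 469, 436, 433]  (not all equal)
t=4: [608, 625, 627, 617, 599, 598]  (not all equal)
t=5: [517, 508, 507, 513, 522, 523]  (not all equal)
t=6: [643, 648, 649, 646, 641, 640]  (not all equal)
t=7: [473, 471, 470, 472, 474, 475]  (not all equal)
t=8: [628, 627, 626, 628, 629, 629]  (not all equal)
t=9: [494, 495, 495, 494, 494, 494]  (not all equal)
t=10: [657, 657, 657, 657, 657, 657]  (all equal)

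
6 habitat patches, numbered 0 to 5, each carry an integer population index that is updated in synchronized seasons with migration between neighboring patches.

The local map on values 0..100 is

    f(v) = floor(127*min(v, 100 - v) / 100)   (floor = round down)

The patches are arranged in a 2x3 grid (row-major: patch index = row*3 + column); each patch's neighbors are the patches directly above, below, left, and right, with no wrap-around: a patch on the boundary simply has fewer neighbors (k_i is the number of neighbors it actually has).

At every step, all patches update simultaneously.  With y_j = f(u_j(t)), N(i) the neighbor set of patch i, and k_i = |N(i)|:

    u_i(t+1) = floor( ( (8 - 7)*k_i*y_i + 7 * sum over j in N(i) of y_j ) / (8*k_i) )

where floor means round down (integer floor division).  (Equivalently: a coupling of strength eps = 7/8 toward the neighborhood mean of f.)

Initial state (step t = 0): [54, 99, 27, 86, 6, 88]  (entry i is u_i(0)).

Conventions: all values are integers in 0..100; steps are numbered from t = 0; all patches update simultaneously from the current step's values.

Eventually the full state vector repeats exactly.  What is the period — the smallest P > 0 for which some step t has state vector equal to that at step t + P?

Simulating step by step:
t=0: [54, 99, 27, 86, 6, 88]
t=1: [15, 29, 11, 30, 10, 19]
t=2: [34, 17, 27, 18, 30, 13]
t=3: [24, 36, 20, 38, 21, 33]
t=4: [44, 29, 40, 30, 42, 27]
t=5: [39, 50, 36, 52, 38, 49]
t=6: [59, 49, 60, 49, 59, 48]
t=7: [60, 52, 59, 53, 60, 52]
t=8: [58, 51, 59, 51, 58, 52]
t=9: [60, 53, 59, 54, 60, 53]
t=10: [57, 51, 58, 51, 57, 52]
t=11: [61, 54, 60, 55, 60, 54]
t=12: [56, 50, 57, 50, 56, 51]
t=13: [62, 55, 61, 56, 61, 55]
t=14: [55, 49, 56, 49, 55, 50]
t=15: [61, 57, 61, 57, 61, 56]
t=16: [53, 49, 53, 49, 53, 49]
t=17: [61, 59, 61, 59, 61, 59]
t=18: [51, 49, 51, 49, 51, 49]
t=19: [62, 62, 62, 62, 62, 62]
t=20: [48, 48, 48, 48, 48, 48]
t=21: [60, 60, 60, 60, 60, 60]
t=22: [50, 50, 50, 50, 50, 50]
t=23: [63, 63, 63, 63, 63, 63]
t=24: [46, 46, 46, 46, 46, 46]
t=25: [58, 58, 58, 58, 58, 58]
t=26: [53, 53, 53, 53, 53, 53]
t=27: [59, 59, 59, 59, 59, 59]
t=28: [52, 52, 52, 52, 52, 52]
t=29: [60, 60, 60, 60, 60, 60]

Answer: 8
Key observation: The state at step 21, [60, 60, 60, 60, 60, 60], reappears at step 29 — and no state repeats earlier — so the cycle the system enters has period 8.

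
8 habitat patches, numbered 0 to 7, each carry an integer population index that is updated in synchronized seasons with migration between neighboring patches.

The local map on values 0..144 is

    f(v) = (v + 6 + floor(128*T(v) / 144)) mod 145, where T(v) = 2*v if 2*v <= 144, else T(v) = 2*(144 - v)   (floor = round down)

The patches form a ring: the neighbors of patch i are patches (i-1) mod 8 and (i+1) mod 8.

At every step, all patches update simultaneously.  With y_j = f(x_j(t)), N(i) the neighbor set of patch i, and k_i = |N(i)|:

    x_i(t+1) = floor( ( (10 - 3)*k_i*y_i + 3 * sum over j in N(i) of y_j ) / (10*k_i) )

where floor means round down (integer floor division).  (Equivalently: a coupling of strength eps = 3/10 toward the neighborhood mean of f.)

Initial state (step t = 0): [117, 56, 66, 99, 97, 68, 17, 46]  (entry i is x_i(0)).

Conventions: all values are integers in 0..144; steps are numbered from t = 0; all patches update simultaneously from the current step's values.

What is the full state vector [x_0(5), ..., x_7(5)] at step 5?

Simulating step by step:
t=0: [117, 56, 66, 99, 97, 68, 17, 46]
t=1: [40, 21, 39, 40, 42, 48, 64, 104]
t=2: [96, 79, 106, 117, 123, 121, 52, 48]
t=3: [58, 49, 35, 26, 21, 19, 27, 104]
t=4: [42, 118, 105, 79, 65, 62, 70, 40]
t=5: [106, 41, 36, 49, 41, 37, 61, 108]

Answer: [106, 41, 36, 49, 41, 37, 61, 108]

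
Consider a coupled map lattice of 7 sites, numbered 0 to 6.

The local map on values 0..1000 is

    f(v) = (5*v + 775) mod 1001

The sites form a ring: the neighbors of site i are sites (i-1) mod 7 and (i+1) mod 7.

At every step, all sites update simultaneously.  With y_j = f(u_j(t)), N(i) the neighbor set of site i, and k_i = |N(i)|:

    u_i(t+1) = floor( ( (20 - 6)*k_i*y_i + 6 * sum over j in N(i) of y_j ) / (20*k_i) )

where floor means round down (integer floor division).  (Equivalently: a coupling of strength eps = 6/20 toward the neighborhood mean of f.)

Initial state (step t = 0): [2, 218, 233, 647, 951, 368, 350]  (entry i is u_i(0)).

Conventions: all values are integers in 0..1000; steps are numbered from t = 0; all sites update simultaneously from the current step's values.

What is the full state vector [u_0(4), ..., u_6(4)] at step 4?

Answer: [570, 667, 527, 352, 417, 459, 796]

Derivation:
t=0: [2, 218, 233, 647, 951, 368, 350]
t=1: [757, 863, 787, 223, 460, 586, 575]
t=2: [499, 248, 640, 739, 289, 599, 641]
t=3: [335, 194, 752, 504, 337, 716, 839]
t=4: [570, 667, 527, 352, 417, 459, 796]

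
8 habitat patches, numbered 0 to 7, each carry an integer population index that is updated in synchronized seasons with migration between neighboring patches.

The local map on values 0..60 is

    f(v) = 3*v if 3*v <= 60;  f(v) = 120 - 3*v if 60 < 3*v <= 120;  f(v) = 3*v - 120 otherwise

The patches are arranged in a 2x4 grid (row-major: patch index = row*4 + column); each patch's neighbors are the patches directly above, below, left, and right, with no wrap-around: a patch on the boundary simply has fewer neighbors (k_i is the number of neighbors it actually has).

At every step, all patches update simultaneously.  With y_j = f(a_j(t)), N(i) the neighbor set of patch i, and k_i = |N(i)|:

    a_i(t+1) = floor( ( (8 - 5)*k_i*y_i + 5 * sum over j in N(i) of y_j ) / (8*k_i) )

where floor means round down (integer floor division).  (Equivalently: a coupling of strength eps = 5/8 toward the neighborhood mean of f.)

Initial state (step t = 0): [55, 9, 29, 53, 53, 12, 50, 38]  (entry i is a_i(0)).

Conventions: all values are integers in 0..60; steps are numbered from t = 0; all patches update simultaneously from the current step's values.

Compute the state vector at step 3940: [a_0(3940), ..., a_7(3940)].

Simulating step by step:
t=0: [55, 9, 29, 53, 53, 12, 50, 38]
t=1: [37, 33, 32, 26, 39, 33, 26, 23]
t=2: [10, 19, 30, 39, 10, 21, 35, 45]
t=3: [38, 45, 26, 15, 38, 42, 26, 11]
t=4: [8, 16, 37, 40, 6, 15, 32, 39]
t=5: [29, 34, 18, 3, 28, 35, 20, 8]
t=6: [29, 28, 38, 27, 28, 29, 41, 30]
t=7: [34, 28, 18, 25, 34, 28, 15, 24]
t=8: [23, 36, 46, 48, 23, 34, 45, 46]
t=9: [38, 22, 17, 20, 40, 23, 16, 18]
t=10: [19, 42, 52, 55, 17, 40, 50, 54]
t=11: [39, 21, 30, 41, 36, 18, 27, 39]
t=12: [22, 39, 31, 11, 22, 42, 32, 14]
t=13: [38, 19, 22, 33, 39, 19, 24, 33]
t=14: [21, 45, 46, 31, 20, 43, 45, 29]
t=15: [44, 23, 18, 26, 43, 22, 18, 25]
t=16: [23, 44, 50, 46, 24, 44, 52, 46]
t=17: [37, 23, 25, 21, 37, 24, 26, 23]
t=18: [22, 40, 48, 51, 21, 39, 45, 50]
t=19: [38, 16, 19, 29, 39, 16, 17, 26]
t=20: [18, 41, 48, 43, 18, 39, 49, 42]
t=21: [38, 18, 17, 12, 38, 18, 17, 13]
t=22: [21, 43, 48, 41, 21, 43, 49, 41]
t=23: [42, 22, 17, 9, 42, 22, 17, 10]
t=24: [21, 43, 46, 35, 21, 43, 47, 35]
t=25: [42, 20, 16, 15, 42, 21, 16, 16]
t=26: [22, 45, 49, 46, 21, 45, 49, 47]
t=27: [42, 25, 22, 21, 42, 26, 23, 21]
t=28: [18, 38, 52, 56, 17, 37, 51, 55]
t=29: [38, 22, 31, 43, 38, 22, 31, 42]
t=30: [21, 38, 28, 13, 21, 38, 28, 13]
t=31: [41, 22, 30, 38, 41, 22, 30, 38]
t=32: [18, 38, 30, 13, 18, 38, 30, 13]
t=33: [39, 21, 26, 36, 39, 21, 26, 36]
t=34: [19, 42, 38, 21, 19, 42, 38, 21]
t=35: [41, 16, 16, 41, 41, 16, 16, 41]
t=36: [17, 38, 38, 17, 17, 38, 38, 17]
t=37: [36, 15, 15, 36, 36, 15, 15, 36]
t=38: [22, 38, 38, 22, 22, 38, 38, 22]
t=39: [39, 16, 16, 39, 39, 16, 16, 39]
t=40: [17, 38, 38, 17, 17, 38, 38, 17]

Answer: [17, 38, 38, 17, 17, 38, 38, 17]
Key observation: The state at step 36, [17, 38, 38, 17, 17, 38, 38, 17], reappears at step 40: the system is in a cycle of period 4 from step 36 on.  Therefore the state at step 3940 equals the state at step 36 + ((3940 - 36) mod 4) = 36, which is [17, 38, 38, 17, 17, 38, 38, 17].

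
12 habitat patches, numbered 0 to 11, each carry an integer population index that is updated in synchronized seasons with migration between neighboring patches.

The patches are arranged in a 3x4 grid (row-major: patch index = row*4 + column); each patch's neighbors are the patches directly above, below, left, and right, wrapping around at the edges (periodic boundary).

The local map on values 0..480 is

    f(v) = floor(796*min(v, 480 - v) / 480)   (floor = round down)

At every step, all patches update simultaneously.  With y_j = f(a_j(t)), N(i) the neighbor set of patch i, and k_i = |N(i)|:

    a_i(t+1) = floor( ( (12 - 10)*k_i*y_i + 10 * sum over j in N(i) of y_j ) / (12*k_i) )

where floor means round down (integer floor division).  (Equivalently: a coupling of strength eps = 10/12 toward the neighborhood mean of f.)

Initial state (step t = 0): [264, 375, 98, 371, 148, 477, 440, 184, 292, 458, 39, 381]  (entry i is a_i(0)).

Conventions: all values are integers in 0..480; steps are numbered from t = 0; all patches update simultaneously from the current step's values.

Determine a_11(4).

Simulating step by step:
t=0: [264, 375, 98, 371, 148, 477, 440, 184, 292, 458, 39, 381]
t=1: [249, 145, 127, 236, 244, 109, 122, 187, 219, 121, 99, 206]
t=2: [352, 242, 242, 324, 322, 245, 213, 327, 334, 230, 225, 312]
t=3: [276, 352, 352, 279, 272, 354, 352, 281, 276, 354, 355, 280]
t=4: [311, 236, 236, 307, 310, 238, 234, 309, 310, 235, 235, 306]

Answer: a_11(4) = 306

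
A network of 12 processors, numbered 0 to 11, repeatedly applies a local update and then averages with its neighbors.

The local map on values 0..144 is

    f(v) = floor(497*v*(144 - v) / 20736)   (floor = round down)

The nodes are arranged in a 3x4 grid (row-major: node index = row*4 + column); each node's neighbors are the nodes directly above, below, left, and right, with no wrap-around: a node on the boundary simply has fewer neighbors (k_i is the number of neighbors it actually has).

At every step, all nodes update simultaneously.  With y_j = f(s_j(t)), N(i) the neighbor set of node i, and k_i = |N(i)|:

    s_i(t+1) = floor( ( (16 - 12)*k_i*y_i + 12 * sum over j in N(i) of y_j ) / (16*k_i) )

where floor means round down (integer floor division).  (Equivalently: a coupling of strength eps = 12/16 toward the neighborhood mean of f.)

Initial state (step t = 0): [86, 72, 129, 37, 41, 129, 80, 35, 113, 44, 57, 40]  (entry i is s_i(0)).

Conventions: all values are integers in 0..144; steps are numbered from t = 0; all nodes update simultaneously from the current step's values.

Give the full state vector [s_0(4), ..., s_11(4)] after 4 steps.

Answer: [117, 115, 119, 116, 114, 117, 113, 116, 117, 112, 113, 109]

Derivation:
t=0: [86, 72, 129, 37, 41, 129, 80, 35, 113, 44, 57, 40]
t=1: [114, 83, 96, 74, 87, 96, 86, 101, 98, 88, 111, 103]
t=2: [109, 105, 118, 111, 104, 116, 106, 112, 115, 105, 106, 96]
t=3: [96, 84, 88, 81, 86, 92, 86, 94, 93, 87, 100, 95]
t=4: [117, 115, 119, 116, 114, 117, 113, 116, 117, 112, 113, 109]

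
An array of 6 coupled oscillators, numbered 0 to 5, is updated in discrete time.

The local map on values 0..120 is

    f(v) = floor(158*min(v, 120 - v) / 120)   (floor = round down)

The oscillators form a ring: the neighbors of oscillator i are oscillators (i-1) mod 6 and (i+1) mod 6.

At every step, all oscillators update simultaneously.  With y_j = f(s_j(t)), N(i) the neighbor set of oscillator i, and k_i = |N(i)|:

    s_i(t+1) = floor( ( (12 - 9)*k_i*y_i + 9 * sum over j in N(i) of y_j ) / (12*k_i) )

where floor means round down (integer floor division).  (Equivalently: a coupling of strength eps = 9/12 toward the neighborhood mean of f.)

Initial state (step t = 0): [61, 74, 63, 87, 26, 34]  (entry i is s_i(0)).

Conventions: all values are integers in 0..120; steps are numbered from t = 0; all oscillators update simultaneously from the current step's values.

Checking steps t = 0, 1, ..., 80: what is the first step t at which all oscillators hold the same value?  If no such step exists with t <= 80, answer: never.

Simulating step by step:
t=0: [61, 74, 63, 87, 26, 34]  (not all equal)
t=1: [58, 72, 57, 51, 41, 52]  (not all equal)
t=2: [68, 72, 67, 64, 63, 65]  (not all equal)
t=3: [67, 67, 68, 72, 73, 71]  (not all equal)
t=4: [67, 68, 66, 64, 62, 64]  (not all equal)
t=5: [70, 69, 70, 73, 73, 72]  (not all equal)
t=6: [65, 65, 64, 62, 61, 63]  (not all equal)
t=7: [73, 72, 73, 75, 75, 74]  (not all equal)
t=8: [61, 61, 61, 59, 59, 60]  (not all equal)
t=9: [77, 77, 77, 77, 77, 77]  (all equal)

Answer: 9
Key observation: Synchronization is absorbing here: once all oscillators are equal they stay equal, and step 9 is the first all-equal step.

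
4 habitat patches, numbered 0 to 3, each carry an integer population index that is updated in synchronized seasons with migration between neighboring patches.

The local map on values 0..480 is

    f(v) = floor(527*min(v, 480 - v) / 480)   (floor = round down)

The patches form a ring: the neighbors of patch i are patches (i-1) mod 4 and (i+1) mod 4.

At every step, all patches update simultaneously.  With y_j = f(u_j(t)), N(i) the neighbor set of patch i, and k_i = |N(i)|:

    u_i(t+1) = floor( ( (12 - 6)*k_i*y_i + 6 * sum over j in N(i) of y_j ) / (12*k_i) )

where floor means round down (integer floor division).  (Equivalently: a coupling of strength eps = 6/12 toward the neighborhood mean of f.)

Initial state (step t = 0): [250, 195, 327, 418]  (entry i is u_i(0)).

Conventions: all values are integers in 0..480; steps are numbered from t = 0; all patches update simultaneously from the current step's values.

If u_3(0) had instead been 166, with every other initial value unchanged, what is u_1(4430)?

Simulating step by step:
t=0: [250, 195, 327, 166]
t=1: [225, 211, 182, 195]
t=2: [234, 227, 210, 218]
t=3: [250, 246, 237, 241]
t=4: [255, 256, 259, 259]
t=5: [245, 244, 242, 243]
t=6: [258, 259, 260, 259]
t=7: [242, 242, 241, 242]
t=8: [261, 261, 261, 261]
t=9: [240, 240, 240, 240]
t=10: [263, 263, 263, 263]
t=11: [238, 238, 238, 238]
t=12: [261, 261, 261, 261]

Answer: u_1(4430) = 263
Key observation: The state at step 8, [261, 261, 261, 261], reappears at step 12: the system is in a cycle of period 4 from step 8 on.  Therefore the state at step 4430 equals the state at step 8 + ((4430 - 8) mod 4) = 10, which is [263, 263, 263, 263].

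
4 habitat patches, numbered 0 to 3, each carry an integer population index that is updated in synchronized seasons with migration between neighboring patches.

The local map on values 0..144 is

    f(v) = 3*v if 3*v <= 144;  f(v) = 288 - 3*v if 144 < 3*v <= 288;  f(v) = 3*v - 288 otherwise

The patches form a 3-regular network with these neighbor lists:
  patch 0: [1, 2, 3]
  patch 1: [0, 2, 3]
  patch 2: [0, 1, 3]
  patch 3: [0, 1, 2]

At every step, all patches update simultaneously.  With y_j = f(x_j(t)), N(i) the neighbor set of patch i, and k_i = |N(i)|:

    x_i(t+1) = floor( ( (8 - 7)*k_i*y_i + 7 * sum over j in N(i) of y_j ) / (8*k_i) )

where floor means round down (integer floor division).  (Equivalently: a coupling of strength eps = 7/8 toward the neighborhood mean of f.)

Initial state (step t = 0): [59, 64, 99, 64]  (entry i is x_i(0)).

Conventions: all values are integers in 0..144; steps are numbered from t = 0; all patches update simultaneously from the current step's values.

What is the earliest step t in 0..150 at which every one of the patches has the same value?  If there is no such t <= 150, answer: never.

Answer: 7
Key observation: Synchronization is absorbing here: once all patches are equal they stay equal, and step 7 is the first all-equal step.

Derivation:
t=0: [59, 64, 99, 64]  (not all equal)
t=1: [72, 75, 89, 75]  (not all equal)
t=2: [51, 53, 60, 53]  (not all equal)
t=3: [123, 124, 128, 124]  (not all equal)
t=4: [87, 86, 84, 86]  (not all equal)
t=5: [31, 30, 29, 30]  (not all equal)
t=6: [89, 90, 90, 90]  (not all equal)
t=7: [18, 18, 18, 18]  (all equal)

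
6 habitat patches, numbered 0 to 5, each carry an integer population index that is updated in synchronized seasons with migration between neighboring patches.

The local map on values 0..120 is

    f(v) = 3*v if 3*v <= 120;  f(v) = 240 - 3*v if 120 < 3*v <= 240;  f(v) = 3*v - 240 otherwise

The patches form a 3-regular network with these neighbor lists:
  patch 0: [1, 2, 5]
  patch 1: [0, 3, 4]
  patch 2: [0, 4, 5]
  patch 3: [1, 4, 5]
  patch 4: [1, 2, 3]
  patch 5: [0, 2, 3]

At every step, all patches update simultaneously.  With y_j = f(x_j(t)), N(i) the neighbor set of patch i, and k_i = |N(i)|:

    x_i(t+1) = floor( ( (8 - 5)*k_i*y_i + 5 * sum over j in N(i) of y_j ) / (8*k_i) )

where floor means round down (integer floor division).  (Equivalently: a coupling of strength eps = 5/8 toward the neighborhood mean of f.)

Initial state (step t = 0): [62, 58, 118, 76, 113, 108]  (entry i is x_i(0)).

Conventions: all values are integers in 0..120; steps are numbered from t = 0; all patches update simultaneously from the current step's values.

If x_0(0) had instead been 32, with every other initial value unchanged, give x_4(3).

Answer: x_4(3) = 112
Key observation: This trace re-runs the system from the modified initial state.

Derivation:
t=0: [32, 58, 118, 76, 113, 108]
t=1: [91, 67, 100, 56, 77, 77]
t=2: [34, 38, 33, 38, 39, 37]
t=3: [105, 112, 105, 114, 112, 107]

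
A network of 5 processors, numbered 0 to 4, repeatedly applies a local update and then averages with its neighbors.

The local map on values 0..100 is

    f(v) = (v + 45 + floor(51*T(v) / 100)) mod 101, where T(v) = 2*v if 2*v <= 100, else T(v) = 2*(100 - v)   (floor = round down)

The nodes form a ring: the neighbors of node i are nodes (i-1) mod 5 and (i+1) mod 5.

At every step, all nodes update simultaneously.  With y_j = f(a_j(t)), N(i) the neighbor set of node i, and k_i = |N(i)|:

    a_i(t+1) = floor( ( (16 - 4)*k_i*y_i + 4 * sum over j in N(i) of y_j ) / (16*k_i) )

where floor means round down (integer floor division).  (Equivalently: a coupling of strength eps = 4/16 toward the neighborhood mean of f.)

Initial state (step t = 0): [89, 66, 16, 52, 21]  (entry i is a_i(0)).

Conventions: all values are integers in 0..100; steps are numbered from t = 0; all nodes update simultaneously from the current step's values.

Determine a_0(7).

Simulating step by step:
t=0: [89, 66, 16, 52, 21]
t=1: [49, 48, 68, 53, 76]
t=2: [42, 40, 43, 44, 43]
t=3: [27, 25, 29, 31, 30]
t=4: [86, 83, 14, 5, 16]
t=5: [48, 47, 67, 60, 70]
t=6: [40, 39, 43, 44, 43]
t=7: [24, 23, 29, 31, 29]

Answer: a_0(7) = 24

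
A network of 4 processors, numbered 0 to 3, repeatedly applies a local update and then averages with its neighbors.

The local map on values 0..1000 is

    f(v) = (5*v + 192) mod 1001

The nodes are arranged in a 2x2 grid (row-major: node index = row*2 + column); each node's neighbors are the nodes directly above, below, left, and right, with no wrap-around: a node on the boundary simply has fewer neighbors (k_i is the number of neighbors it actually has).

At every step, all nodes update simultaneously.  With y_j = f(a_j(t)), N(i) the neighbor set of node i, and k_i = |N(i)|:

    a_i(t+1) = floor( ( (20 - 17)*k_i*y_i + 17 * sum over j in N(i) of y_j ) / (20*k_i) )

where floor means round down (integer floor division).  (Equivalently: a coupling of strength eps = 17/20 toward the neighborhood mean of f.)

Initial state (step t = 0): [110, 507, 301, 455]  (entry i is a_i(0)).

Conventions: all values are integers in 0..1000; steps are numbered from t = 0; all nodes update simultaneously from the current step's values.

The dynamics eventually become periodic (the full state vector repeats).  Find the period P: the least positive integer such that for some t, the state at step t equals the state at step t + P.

Answer: 5
Key observation: The state at step 54, [498, 498, 498, 498], reappears at step 59 — and no state repeats earlier — so the cycle the system enters has period 5.

Derivation:
t=0: [110, 507, 301, 455]
t=1: [715, 621, 617, 673]
t=2: [356, 604, 601, 324]
t=3: [316, 788, 786, 292]
t=4: [220, 623, 622, 202]
t=5: [299, 254, 253, 286]
t=6: [492, 624, 623, 482]
t=7: [358, 577, 576, 350]
t=8: [207, 827, 827, 201]
t=9: [308, 227, 227, 303]
t=10: [386, 659, 659, 383]
t=11: [429, 168, 168, 427]
t=12: [76, 285, 285, 75]
t=13: [609, 576, 576, 608]
t=14: [93, 207, 207, 93]
t=15: [290, 592, 592, 290]
t=16: [222, 567, 567, 222]
t=17: [65, 259, 259, 65]
t=18: [490, 512, 512, 490]
t=19: [733, 656, 656, 733]
t=20: [526, 796, 796, 526]
t=21: [265, 722, 722, 265]
t=22: [756, 558, 558, 756]
t=23: [978, 970, 970, 978]
t=24: [43, 71, 71, 43]
t=25: [526, 428, 428, 526]
t=26: [403, 746, 746, 403]
t=27: [811, 312, 312, 811]
t=28: [674, 319, 319, 674]
t=29: [751, 593, 593, 751]
t=30: [272, 825, 825, 272]
t=31: [348, 515, 515, 348]
t=32: [789, 906, 906, 789]
t=33: [630, 220, 220, 630]
t=34: [298, 331, 331, 298]
t=35: [821, 705, 705, 821]
t=36: [650, 356, 356, 650]
t=37: [891, 518, 518, 891]
t=38: [759, 663, 663, 759]
t=39: [576, 912, 912, 576]
t=40: [646, 170, 170, 646]
t=41: [97, 362, 362, 97]
t=42: [101, 575, 575, 101]
t=43: [158, 602, 602, 158]
t=44: [316, 864, 864, 316]
t=45: [547, 731, 731, 547]
t=46: [856, 912, 912, 856]
t=47: [706, 510, 510, 706]
t=48: [736, 722, 722, 736]
t=49: [809, 858, 858, 809]
t=50: [441, 269, 269, 441]
t=51: [514, 416, 416, 514]
t=52: [343, 686, 686, 343]
t=53: [662, 862, 862, 662]
t=54: [498, 498, 498, 498]
t=55: [680, 680, 680, 680]
t=56: [589, 589, 589, 589]
t=57: [134, 134, 134, 134]
t=58: [862, 862, 862, 862]
t=59: [498, 498, 498, 498]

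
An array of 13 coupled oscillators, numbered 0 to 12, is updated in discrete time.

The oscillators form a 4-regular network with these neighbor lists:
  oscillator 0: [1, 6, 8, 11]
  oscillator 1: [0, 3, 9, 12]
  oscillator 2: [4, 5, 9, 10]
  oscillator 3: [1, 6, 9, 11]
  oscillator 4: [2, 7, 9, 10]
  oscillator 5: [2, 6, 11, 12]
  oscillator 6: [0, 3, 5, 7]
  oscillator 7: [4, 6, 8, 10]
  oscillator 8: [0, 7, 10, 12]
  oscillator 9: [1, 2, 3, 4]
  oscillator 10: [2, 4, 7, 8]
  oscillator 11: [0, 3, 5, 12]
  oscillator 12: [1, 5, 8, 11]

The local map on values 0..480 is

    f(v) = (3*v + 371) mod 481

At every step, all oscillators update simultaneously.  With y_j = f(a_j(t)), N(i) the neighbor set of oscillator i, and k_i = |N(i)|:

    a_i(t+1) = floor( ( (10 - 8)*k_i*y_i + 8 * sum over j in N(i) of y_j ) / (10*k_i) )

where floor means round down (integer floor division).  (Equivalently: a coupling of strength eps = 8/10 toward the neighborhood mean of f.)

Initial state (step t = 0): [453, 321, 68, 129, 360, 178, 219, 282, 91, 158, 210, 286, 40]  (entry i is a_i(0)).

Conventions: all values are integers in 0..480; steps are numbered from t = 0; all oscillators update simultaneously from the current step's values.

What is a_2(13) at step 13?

Answer: a_2(13) = 195

Derivation:
t=0: [453, 321, 68, 129, 360, 178, 219, 282, 91, 158, 210, 286, 40]
t=1: [231, 262, 185, 269, 152, 172, 261, 106, 150, 223, 111, 253, 247]
t=2: [199, 148, 299, 169, 260, 272, 224, 261, 204, 256, 312, 208, 251]
t=3: [95, 215, 248, 204, 241, 161, 180, 165, 145, 280, 210, 164, 155]
t=4: [273, 170, 189, 227, 191, 338, 276, 262, 255, 121, 206, 261, 297]
t=5: [246, 254, 324, 234, 279, 321, 234, 219, 184, 332, 263, 246, 297]
t=6: [203, 226, 320, 189, 259, 262, 161, 212, 230, 262, 266, 215, 286]
t=7: [126, 204, 230, 233, 200, 251, 217, 182, 127, 258, 181, 198, 140]
t=8: [124, 178, 177, 75, 232, 126, 206, 241, 343, 84, 249, 170, 153]
t=9: [310, 258, 218, 221, 191, 293, 160, 171, 267, 241, 250, 278, 375]
t=10: [269, 155, 221, 200, 244, 203, 294, 321, 232, 182, 259, 199, 195]
t=11: [194, 298, 170, 219, 241, 172, 181, 219, 270, 202, 175, 144, 191]
t=12: [349, 263, 273, 227, 205, 404, 288, 253, 327, 183, 246, 345, 342]
t=13: [352, 323, 195, 288, 201, 304, 225, 200, 319, 195, 191, 313, 321]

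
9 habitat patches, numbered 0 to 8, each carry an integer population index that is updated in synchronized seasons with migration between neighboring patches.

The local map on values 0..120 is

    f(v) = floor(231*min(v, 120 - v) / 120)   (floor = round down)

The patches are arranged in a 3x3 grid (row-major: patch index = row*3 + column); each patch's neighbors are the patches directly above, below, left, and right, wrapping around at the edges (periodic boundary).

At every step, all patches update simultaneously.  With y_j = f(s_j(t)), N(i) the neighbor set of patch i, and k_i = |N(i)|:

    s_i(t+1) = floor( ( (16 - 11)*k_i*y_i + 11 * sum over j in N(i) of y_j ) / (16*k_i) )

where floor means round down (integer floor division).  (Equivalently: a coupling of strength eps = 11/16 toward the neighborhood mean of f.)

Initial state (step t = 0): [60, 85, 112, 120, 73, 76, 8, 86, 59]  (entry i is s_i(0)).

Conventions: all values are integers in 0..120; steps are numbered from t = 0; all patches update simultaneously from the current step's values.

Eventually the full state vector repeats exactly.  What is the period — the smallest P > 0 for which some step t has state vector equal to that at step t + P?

Answer: 14
Key observation: The state at step 10, [45, 45, 44, 44, 44, 43, 45, 45, 44], reappears at step 24 — and no state repeats earlier — so the cycle the system enters has period 14.

Derivation:
t=0: [60, 85, 112, 120, 73, 76, 8, 86, 59]
t=1: [52, 69, 69, 52, 65, 63, 55, 69, 66]
t=2: [100, 99, 101, 103, 102, 103, 101, 101, 102]
t=3: [36, 37, 36, 34, 34, 33, 35, 36, 34]
t=4: [68, 68, 67, 65, 66, 65, 67, 67, 66]
t=5: [101, 101, 102, 103, 103, 103, 102, 102, 102]
t=6: [34, 34, 34, 33, 33, 32, 34, 34, 33]
t=7: [64, 64, 63, 63, 63, 62, 64, 64, 63]
t=8: [107, 107, 108, 108, 108, 109, 107, 107, 108]
t=9: [24, 24, 23, 23, 23, 22, 24, 24, 23]
t=10: [45, 45, 44, 44, 44, 43, 45, 45, 44]
t=11: [85, 85, 84, 84, 84, 83, 85, 85, 84]
t=12: [67, 67, 68, 68, 68, 69, 67, 67, 68]
t=13: [101, 101, 100, 100, 100, 99, 101, 101, 100]
t=14: [36, 36, 37, 37, 37, 38, 36, 36, 37]
t=15: [69, 69, 70, 70, 70, 71, 69, 69, 70]
t=16: [97, 97, 96, 96, 96, 95, 97, 97, 96]
t=17: [44, 44, 45, 45, 45, 46, 44, 44, 45]
t=18: [84, 84, 85, 85, 85, 86, 84, 84, 85]
t=19: [68, 68, 67, 67, 67, 66, 68, 68, 67]
t=20: [100, 100, 101, 101, 101, 102, 100, 100, 101]
t=21: [37, 37, 36, 36, 36, 35, 37, 37, 36]
t=22: [70, 70, 69, 69, 69, 68, 70, 70, 69]
t=23: [96, 96, 97, 97, 97, 98, 96, 96, 97]
t=24: [45, 45, 44, 44, 44, 43, 45, 45, 44]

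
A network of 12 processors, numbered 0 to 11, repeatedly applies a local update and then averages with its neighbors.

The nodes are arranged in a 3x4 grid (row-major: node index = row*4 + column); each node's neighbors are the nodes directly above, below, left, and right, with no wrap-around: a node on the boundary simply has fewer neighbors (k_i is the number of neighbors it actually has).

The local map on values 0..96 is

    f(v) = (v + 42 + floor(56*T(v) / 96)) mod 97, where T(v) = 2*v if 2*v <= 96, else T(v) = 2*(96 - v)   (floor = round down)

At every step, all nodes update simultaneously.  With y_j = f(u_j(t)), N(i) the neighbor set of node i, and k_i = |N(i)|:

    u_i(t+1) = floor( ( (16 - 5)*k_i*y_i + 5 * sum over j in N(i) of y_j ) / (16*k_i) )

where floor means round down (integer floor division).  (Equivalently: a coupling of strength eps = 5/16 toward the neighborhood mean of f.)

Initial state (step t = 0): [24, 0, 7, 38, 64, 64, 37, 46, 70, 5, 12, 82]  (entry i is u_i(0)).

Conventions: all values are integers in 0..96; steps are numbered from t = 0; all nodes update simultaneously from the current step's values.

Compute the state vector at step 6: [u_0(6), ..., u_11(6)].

Simulating step by step:
t=0: [24, 0, 7, 38, 64, 64, 37, 46, 70, 5, 12, 82]
t=1: [78, 49, 48, 34, 50, 44, 33, 40, 46, 52, 59, 47]
t=2: [45, 46, 42, 24, 46, 40, 24, 29, 45, 46, 43, 43]
t=3: [42, 41, 48, 71, 42, 38, 73, 28, 42, 41, 44, 33]
t=4: [35, 34, 46, 39, 35, 29, 39, 14, 35, 33, 37, 18]
t=5: [19, 19, 38, 38, 18, 11, 31, 63, 19, 16, 30, 70]
t=6: [82, 75, 31, 29, 79, 64, 19, 40, 81, 68, 20, 39]

Answer: [82, 75, 31, 29, 79, 64, 19, 40, 81, 68, 20, 39]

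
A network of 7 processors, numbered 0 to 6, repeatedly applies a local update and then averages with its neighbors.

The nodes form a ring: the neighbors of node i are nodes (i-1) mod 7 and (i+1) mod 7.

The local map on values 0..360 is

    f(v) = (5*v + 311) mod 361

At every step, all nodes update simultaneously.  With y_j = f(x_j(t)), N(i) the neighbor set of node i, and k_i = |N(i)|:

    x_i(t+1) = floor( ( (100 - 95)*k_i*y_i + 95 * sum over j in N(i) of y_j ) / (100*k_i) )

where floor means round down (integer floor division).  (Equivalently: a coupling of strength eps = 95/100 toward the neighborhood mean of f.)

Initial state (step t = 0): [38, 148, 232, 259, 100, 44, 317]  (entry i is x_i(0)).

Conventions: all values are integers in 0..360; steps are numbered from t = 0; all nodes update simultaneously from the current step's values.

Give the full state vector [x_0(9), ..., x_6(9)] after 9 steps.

Answer: [168, 354, 191, 272, 157, 115, 292]

Derivation:
t=0: [38, 148, 232, 259, 100, 44, 317]
t=1: [206, 95, 234, 63, 162, 94, 151]
t=2: [206, 143, 158, 48, 155, 184, 167]
t=3: [187, 146, 235, 19, 160, 38, 196]
t=4: [258, 113, 175, 35, 89, 119, 154]
t=5: [251, 131, 137, 71, 148, 195, 179]
t=6: [180, 200, 274, 301, 257, 224, 160]
t=7: [128, 184, 125, 185, 178, 102, 227]
t=8: [82, 217, 153, 165, 125, 61, 155]
t=9: [168, 354, 191, 272, 157, 115, 292]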